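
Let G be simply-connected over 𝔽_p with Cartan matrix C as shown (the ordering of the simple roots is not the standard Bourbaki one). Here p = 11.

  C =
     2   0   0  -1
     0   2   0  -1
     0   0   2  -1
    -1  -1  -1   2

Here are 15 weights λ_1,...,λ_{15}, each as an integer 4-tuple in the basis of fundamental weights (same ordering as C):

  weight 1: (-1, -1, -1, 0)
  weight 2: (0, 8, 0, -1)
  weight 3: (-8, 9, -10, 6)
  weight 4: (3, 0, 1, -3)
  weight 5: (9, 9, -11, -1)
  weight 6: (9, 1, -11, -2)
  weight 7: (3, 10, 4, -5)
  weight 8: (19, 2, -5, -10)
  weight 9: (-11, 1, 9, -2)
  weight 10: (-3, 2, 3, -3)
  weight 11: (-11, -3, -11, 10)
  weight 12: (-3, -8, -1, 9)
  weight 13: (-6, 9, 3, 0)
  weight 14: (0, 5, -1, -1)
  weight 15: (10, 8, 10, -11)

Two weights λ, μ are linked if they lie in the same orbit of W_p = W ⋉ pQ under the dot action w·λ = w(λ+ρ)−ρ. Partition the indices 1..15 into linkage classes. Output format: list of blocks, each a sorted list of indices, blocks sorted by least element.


Root system D_4: the 4×4 matrix C matches after relabeling.

Alcove-folded reps (p=11, 15 weights, presented ϖ-order):

    1: (0, 0, 0, 1)
    2: (1, 9, 1, 0)
    3: (2, 1, 0, 1)
    4: (2, 1, 0, 1)
    5: (0, 0, 0, 1)
    6: (1, 9, 1, 0)
    7: (1, 6, 0, 0)
    8: (2, 1, 0, 1)
    9: (1, 9, 1, 0)
    10: (2, 1, 0, 1)
    11: (1, 9, 1, 0)
    12: (2, 7, 0, 1)
    13: (1, 6, 0, 0)
    14: (1, 6, 0, 0)
    15: (0, 0, 0, 1)

The 15 indices split into 5 linkage classes (same alcove rep ⇔ same W_11-dot-orbit):

[[1, 5, 15], [2, 6, 9, 11], [3, 4, 8, 10], [7, 13, 14], [12]]


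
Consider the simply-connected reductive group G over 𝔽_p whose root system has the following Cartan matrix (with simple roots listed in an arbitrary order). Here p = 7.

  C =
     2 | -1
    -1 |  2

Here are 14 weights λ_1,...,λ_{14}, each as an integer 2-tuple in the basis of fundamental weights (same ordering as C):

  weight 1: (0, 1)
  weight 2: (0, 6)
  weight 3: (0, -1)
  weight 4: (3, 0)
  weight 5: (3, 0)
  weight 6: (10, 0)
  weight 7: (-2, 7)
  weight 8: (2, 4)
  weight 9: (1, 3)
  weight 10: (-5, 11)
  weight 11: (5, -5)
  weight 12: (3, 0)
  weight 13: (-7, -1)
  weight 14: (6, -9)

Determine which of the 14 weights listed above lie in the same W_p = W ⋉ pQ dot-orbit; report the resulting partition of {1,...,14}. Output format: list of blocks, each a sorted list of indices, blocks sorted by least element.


C ↔ A_2 under row/col permutation; |W(A_2)| = 6.

W_7-reps of the 14 weights in Ā_7 (same 2-coord order as C):

  λ_1+ρ ↦ (1, 2);  λ_2+ρ ↦ (0, 6);  λ_3+ρ ↦ (1, 0);  λ_4+ρ ↦ (4, 1);  λ_5+ρ ↦ (4, 1);  λ_6+ρ ↦ (2, 4);  λ_7+ρ ↦ (0, 6);  λ_8+ρ ↦ (2, 4);  λ_9+ρ ↦ (2, 4);  λ_10+ρ ↦ (1, 2);  λ_11+ρ ↦ (2, 4);  λ_12+ρ ↦ (4, 1);  λ_13+ρ ↦ (0, 6);  λ_14+ρ ↦ (0, 6)

Partition of {1..14} into 5 W_7-dot-orbits:

[[1, 10], [2, 7, 13, 14], [3], [4, 5, 12], [6, 8, 9, 11]]


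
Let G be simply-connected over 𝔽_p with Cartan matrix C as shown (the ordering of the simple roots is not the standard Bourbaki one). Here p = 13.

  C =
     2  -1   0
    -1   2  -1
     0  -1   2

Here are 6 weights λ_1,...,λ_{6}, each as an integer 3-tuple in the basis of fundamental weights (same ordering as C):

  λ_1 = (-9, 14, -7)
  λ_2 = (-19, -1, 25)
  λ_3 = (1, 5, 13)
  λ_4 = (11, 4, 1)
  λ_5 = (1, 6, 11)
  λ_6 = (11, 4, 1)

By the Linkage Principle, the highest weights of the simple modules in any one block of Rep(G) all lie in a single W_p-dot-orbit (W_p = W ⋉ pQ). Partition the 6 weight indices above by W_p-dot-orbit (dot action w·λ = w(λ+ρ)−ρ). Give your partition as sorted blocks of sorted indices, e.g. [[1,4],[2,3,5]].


C ↔ A_3 under row/col permutation; |W(A_3)| = 24.

Alcove-folded reps (p=13, 6 weights, presented ϖ-order):

    [1] (6, 1, 4)
    [2] (8, 0, 0)
    [3] (6, 1, 4)
    [4] (6, 1, 4)
    [5] (6, 1, 4)
    [6] (6, 1, 4)

Partition of {1..6} into 2 W_13-dot-orbits:

[[1, 3, 4, 5, 6], [2]]


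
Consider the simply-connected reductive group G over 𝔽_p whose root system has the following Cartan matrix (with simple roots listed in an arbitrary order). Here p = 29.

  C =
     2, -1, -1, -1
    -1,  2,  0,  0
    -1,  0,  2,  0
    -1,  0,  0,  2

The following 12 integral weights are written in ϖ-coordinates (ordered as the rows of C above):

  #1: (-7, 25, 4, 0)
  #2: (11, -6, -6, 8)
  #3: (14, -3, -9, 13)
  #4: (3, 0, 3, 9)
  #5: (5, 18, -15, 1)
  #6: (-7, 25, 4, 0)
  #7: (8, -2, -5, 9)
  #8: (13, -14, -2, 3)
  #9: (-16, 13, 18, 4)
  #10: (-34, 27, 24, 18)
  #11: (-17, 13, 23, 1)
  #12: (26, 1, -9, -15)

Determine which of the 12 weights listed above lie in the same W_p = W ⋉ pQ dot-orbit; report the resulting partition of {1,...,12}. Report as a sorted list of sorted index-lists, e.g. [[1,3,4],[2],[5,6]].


Type D_4, rank 4, |W|=192; reorder rows/cols to standard.

Folding the 12 weights λ_j+ρ into Ā_29 (reps in the given 4-coord order):

  1: (0, 20, 1, 5);  2: (2, 5, 5, 9);  3: (0, 2, 8, 14);  4: (4, 1, 4, 10);  5: (2, 11, 6, 6);  6: (0, 20, 1, 5);  7: (4, 1, 4, 10);  8: (0, 13, 1, 4);  9: (4, 1, 4, 10);  10: (4, 1, 4, 10);  11: (0, 2, 8, 14);  12: (0, 2, 8, 14)

Grouping the 12 weights by Ā_29-representative: 6 linkage classes.

[[1, 6], [2], [3, 11, 12], [4, 7, 9, 10], [5], [8]]


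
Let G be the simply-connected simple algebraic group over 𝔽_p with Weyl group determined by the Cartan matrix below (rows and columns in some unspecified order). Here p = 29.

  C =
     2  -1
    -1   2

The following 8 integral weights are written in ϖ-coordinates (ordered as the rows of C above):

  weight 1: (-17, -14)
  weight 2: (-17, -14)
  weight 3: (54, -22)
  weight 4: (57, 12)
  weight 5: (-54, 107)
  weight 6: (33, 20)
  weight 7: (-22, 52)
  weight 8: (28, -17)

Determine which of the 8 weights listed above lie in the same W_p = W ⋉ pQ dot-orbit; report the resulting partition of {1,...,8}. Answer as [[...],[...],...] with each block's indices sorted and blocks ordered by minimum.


Cartan matrix: type A_2 (|W|=6); un-permuting the 2 rows.

Alcove-folded reps (p=29, 8 weights, presented ϖ-order):

  λ_1 → (13, 16);  λ_2 → (13, 16);  λ_3 → (3, 5);  λ_4 → (13, 16);  λ_5 → (3, 5);  λ_6 → (3, 5);  λ_7 → (3, 5);  λ_8 → (13, 16)

Partition of {1..8} into 2 W_29-dot-orbits:

[[1, 2, 4, 8], [3, 5, 6, 7]]


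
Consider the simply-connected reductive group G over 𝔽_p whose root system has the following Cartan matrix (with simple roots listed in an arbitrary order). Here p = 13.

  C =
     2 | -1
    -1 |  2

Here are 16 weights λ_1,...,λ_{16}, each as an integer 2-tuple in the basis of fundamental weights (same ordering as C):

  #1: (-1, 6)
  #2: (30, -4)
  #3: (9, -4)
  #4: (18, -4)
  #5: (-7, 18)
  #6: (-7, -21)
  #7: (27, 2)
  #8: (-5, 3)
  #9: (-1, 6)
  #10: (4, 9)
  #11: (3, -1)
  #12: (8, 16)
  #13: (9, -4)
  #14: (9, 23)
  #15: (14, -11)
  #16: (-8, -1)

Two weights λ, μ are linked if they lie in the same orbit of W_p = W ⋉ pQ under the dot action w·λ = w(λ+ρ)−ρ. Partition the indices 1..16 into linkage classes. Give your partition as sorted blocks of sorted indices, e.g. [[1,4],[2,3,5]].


C ↔ A_2 under row/col permutation; |W(A_2)| = 6.

Alcove-folded reps (p=13, 16 weights, presented ϖ-order):

  [1] (0, 7) · [2] (3, 8) · [3] (7, 3) · [4] (7, 3) · [5] (0, 7) · [6] (0, 7) · [7] (3, 8) · [8] (4, 0) · [9] (0, 7) · [10] (3, 8) · [11] (4, 0) · [12] (4, 0) · [13] (7, 3) · [14] (3, 8) · [15] (3, 8) · [16] (0, 7)

Linkage partition of the 16 weights (4 classes, p=13):

[[1, 5, 6, 9, 16], [2, 7, 10, 14, 15], [3, 4, 13], [8, 11, 12]]


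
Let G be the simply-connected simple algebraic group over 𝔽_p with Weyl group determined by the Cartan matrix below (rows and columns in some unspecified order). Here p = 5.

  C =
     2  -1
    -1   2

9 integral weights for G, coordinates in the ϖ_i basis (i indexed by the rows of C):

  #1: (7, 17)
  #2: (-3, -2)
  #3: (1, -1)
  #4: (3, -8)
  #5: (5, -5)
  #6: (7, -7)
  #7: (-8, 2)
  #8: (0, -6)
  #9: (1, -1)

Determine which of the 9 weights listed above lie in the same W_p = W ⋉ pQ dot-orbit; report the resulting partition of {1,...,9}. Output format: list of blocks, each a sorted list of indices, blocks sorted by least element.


Type A_2, rank 2, |W|=6; reorder rows/cols to standard.

Alcove-folded reps (p=5, 9 weights, presented ϖ-order):

  λ_1 → (1, 2) · λ_2 → (1, 2) · λ_3 → (2, 0) · λ_4 → (1, 2) · λ_5 → (1, 3) · λ_6 → (1, 2) · λ_7 → (1, 2) · λ_8 → (4, 1) · λ_9 → (2, 0)

4 distinct reps among the 9 weights ⇒ 4 W_5-linkage classes:

[[1, 2, 4, 6, 7], [3, 9], [5], [8]]


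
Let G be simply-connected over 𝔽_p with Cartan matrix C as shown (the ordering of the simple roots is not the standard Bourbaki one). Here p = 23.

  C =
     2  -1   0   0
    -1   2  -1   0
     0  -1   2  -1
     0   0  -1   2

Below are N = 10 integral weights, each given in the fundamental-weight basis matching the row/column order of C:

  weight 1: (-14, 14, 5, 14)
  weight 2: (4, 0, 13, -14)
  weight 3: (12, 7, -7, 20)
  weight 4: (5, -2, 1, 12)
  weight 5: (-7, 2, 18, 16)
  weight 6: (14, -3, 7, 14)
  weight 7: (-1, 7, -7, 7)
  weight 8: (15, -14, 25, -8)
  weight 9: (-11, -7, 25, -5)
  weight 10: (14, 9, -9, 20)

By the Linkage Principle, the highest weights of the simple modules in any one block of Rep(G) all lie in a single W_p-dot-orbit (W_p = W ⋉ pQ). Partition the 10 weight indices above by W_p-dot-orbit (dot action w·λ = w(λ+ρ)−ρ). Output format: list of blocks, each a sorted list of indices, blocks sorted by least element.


Cartan matrix: type A_4 (|W|=120); un-permuting the 4 rows.

W_23-reps of the 10 weights in Ā_23 (same 4-coord order as C):

    λ_1 → (0, 2, 6, 2)
    λ_2 → (5, 1, 1, 13)
    λ_3 → (0, 2, 6, 2)
    λ_4 → (5, 1, 1, 13)
    λ_5 → (3, 10, 6, 1)
    λ_6 → (0, 2, 6, 2)
    λ_7 → (0, 2, 6, 2)
    λ_8 → (3, 10, 6, 1)
    λ_9 → (3, 10, 6, 1)
    λ_10 → (0, 2, 6, 2)

3 distinct reps among the 10 weights ⇒ 3 W_23-linkage classes:

[[1, 3, 6, 7, 10], [2, 4], [5, 8, 9]]


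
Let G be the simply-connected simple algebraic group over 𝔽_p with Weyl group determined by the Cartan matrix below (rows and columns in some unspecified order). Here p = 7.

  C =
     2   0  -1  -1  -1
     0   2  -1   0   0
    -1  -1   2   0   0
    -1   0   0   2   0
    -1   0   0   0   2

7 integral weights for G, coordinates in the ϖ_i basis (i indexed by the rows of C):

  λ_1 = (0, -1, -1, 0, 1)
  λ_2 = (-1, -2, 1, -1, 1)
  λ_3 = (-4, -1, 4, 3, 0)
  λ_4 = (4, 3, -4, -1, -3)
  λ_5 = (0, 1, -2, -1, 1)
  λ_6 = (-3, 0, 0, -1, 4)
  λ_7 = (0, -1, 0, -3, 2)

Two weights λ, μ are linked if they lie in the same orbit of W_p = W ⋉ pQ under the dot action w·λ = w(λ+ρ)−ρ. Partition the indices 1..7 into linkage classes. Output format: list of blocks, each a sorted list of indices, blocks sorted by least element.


Type D_5, rank 5, |W|=1920; reorder rows/cols to standard.

Ā_7 reps of the 7 weights (D_5, coords as presented):

  λ_1 → (1, 0, 0, 1, 2);  λ_2 → (0, 1, 1, 0, 2);  λ_3 → (1, 0, 0, 1, 2);  λ_4 → (0, 1, 1, 0, 2);  λ_5 → (0, 1, 1, 0, 2);  λ_6 → (1, 0, 0, 1, 2);  λ_7 → (1, 0, 0, 1, 2)

Partition of {1..7} into 2 W_7-dot-orbits:

[[1, 3, 6, 7], [2, 4, 5]]


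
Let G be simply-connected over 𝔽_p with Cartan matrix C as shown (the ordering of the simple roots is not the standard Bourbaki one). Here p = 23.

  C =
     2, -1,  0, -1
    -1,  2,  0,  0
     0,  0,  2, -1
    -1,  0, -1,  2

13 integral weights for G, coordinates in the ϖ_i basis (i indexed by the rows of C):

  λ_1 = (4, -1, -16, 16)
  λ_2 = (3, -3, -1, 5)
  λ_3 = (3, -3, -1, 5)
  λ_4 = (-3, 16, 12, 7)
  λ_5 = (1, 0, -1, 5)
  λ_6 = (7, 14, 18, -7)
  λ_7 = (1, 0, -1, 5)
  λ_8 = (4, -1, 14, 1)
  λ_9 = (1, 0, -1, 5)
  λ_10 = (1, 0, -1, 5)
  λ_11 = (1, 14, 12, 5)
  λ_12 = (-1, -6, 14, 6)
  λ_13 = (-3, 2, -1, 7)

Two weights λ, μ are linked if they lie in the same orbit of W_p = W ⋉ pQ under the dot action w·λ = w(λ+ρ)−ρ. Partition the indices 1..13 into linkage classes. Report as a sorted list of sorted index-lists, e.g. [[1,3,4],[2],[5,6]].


C ↔ A_4 under row/col permutation; |W(A_4)| = 120.

Folding the 13 weights λ_j+ρ into Ā_23 (reps in the given 4-coord order):

  [1] (5, 0, 15, 2)
  [2] (2, 2, 0, 6)
  [3] (2, 2, 0, 6)
  [4] (2, 2, 0, 6)
  [5] (2, 1, 0, 6)
  [6] (2, 2, 0, 6)
  [7] (2, 1, 0, 6)
  [8] (5, 0, 15, 2)
  [9] (2, 1, 0, 6)
  [10] (2, 1, 0, 6)
  [11] (2, 2, 0, 6)
  [12] (5, 0, 15, 2)
  [13] (2, 1, 0, 6)

Grouping the 13 weights by Ā_23-representative: 3 linkage classes.

[[1, 8, 12], [2, 3, 4, 6, 11], [5, 7, 9, 10, 13]]


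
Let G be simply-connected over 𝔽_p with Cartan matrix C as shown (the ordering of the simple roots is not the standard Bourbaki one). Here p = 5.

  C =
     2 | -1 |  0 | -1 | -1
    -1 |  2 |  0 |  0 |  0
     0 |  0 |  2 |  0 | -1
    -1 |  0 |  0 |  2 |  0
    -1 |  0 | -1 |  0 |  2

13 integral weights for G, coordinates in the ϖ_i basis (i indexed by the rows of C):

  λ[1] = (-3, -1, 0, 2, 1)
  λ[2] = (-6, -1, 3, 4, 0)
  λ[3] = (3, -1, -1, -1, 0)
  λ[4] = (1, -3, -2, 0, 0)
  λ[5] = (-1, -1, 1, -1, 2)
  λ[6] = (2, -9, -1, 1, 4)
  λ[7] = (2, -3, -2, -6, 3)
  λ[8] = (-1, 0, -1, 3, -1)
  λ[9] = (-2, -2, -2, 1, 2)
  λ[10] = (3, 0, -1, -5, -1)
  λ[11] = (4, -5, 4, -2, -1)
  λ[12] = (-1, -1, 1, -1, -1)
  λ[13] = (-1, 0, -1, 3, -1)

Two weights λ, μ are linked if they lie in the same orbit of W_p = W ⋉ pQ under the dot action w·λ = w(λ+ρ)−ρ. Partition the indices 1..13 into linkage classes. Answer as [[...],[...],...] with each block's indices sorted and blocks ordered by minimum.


C ↔ D_5 under row/col permutation; |W(D_5)| = 1920.

W_5-reps of the 13 weights in Ā_5 (same 5-coord order as C):

  λ_1 → (0, 2, 1, 1, 0) · λ_2 → (0, 1, 0, 4, 0) · λ_3 → (0, 0, 4, 0, 0) · λ_4 → (0, 2, 1, 1, 0) · λ_5 → (0, 0, 2, 0, 0) · λ_6 → (0, 0, 2, 0, 0) · λ_7 → (0, 2, 1, 1, 0) · λ_8 → (0, 1, 0, 4, 0) · λ_9 → (1, 1, 1, 0, 0) · λ_10 → (0, 1, 0, 4, 0) · λ_11 → (0, 1, 0, 4, 0) · λ_12 → (0, 0, 2, 0, 0) · λ_13 → (0, 1, 0, 4, 0)

These 13 weights hit 5 W_5-dot-orbits; sizes (3, 5, 1, 3, 1):

[[1, 4, 7], [2, 8, 10, 11, 13], [3], [5, 6, 12], [9]]


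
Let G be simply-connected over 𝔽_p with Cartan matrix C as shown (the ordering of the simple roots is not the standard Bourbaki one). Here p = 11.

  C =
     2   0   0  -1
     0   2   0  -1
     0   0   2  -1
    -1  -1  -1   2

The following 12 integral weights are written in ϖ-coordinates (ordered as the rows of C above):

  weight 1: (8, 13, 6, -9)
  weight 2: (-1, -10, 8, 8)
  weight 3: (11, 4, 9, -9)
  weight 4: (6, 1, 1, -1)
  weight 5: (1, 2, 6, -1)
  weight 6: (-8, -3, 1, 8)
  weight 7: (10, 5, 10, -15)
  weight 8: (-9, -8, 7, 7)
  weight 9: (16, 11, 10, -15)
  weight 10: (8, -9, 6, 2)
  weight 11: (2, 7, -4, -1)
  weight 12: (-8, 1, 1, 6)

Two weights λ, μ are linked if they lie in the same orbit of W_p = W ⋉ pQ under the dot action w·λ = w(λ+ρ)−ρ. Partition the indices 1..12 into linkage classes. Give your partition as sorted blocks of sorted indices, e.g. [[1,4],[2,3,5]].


Cartan matrix: type D_4 (|W|=192); un-permuting the 4 rows.

Each λ_j+ρ reduced to Ā_11; 4-tuples below use C's row order:

    λ_1+ρ ↦ (1, 0, 1, 2)
    λ_2+ρ ↦ (7, 2, 2, 0)
    λ_3+ρ ↦ (1, 0, 1, 2)
    λ_4+ρ ↦ (7, 2, 2, 0)
    λ_5+ρ ↦ (1, 2, 6, 1)
    λ_6+ρ ↦ (7, 2, 2, 0)
    λ_7+ρ ↦ (0, 5, 0, 3)
    λ_8+ρ ↦ (1, 0, 1, 2)
    λ_9+ρ ↦ (1, 0, 1, 2)
    λ_10+ρ ↦ (1, 0, 1, 2)
    λ_11+ρ ↦ (0, 5, 0, 3)
    λ_12+ρ ↦ (7, 2, 2, 0)

The 12 indices split into 4 linkage classes (same alcove rep ⇔ same W_11-dot-orbit):

[[1, 3, 8, 9, 10], [2, 4, 6, 12], [5], [7, 11]]


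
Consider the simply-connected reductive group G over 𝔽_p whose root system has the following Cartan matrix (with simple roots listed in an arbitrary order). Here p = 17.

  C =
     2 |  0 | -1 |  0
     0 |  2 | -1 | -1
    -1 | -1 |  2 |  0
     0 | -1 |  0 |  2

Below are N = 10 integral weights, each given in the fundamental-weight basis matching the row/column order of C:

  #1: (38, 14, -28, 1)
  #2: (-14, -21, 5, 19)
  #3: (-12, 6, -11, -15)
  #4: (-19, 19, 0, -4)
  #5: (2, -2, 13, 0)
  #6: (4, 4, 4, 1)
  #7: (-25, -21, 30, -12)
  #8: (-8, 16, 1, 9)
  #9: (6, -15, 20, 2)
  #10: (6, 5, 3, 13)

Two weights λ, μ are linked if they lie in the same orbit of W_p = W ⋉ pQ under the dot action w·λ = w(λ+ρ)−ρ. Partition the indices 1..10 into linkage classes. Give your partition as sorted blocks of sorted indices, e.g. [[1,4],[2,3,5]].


Root system A_4: the 4×4 matrix C matches after relabeling.

Folding the 10 weights λ_j+ρ into Ā_17 (reps in the given 4-coord order):

  1: (5, 5, 5, 2) · 2: (4, 3, 3, 0) · 3: (4, 3, 3, 0) · 4: (3, 1, 13, 0) · 5: (3, 1, 13, 0) · 6: (5, 5, 5, 2) · 7: (4, 3, 3, 0) · 8: (5, 5, 5, 2) · 9: (4, 3, 3, 0) · 10: (4, 3, 3, 0)

Linkage partition of the 10 weights (3 classes, p=17):

[[1, 6, 8], [2, 3, 7, 9, 10], [4, 5]]


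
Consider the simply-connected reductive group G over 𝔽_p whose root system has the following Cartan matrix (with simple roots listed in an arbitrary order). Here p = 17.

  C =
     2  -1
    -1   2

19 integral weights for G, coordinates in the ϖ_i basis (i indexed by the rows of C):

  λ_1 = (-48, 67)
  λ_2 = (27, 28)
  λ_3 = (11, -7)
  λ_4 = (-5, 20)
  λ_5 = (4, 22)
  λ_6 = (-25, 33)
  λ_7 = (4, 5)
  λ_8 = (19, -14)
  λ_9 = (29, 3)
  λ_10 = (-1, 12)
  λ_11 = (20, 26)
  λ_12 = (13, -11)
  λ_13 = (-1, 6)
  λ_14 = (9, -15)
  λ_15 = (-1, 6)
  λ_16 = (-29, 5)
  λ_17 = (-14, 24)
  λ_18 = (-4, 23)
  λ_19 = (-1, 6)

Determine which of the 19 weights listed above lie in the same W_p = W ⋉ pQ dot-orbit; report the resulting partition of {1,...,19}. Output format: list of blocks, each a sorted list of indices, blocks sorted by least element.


Cartan matrix: type A_2 (|W|=6); un-permuting the 2 rows.

λ_j+ρ reflected into Ā_17 (⟨·,θ^∨⟩≤17); 2-tuples as given:

  1: (0, 13) · 2: (5, 6) · 3: (6, 6) · 4: (0, 13) · 5: (6, 6) · 6: (0, 7) · 7: (5, 6) · 8: (4, 10) · 9: (0, 13) · 10: (0, 13) · 11: (4, 10) · 12: (4, 10) · 13: (0, 7) · 14: (4, 10) · 15: (0, 7) · 16: (5, 6) · 17: (5, 4) · 18: (4, 10) · 19: (0, 7)

6 distinct reps among the 19 weights ⇒ 6 W_17-linkage classes:

[[1, 4, 9, 10], [2, 7, 16], [3, 5], [6, 13, 15, 19], [8, 11, 12, 14, 18], [17]]


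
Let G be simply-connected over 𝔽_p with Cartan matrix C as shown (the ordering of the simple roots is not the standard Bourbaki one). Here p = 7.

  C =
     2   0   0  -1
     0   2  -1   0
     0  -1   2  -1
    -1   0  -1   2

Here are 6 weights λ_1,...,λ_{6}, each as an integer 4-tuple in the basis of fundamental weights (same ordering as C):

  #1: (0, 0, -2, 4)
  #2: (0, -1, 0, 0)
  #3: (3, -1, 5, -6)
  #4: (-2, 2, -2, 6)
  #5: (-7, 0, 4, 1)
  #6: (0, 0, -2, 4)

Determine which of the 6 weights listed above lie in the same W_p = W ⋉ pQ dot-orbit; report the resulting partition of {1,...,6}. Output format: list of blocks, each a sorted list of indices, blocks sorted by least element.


Root system A_4: the 4×4 matrix C matches after relabeling.

λ_j+ρ reflected into Ā_7 (⟨·,θ^∨⟩≤7); 4-tuples as given:

  [1] (1, 0, 1, 4);  [2] (1, 0, 1, 1);  [3] (1, 0, 1, 4);  [4] (1, 0, 1, 4);  [5] (1, 0, 1, 4);  [6] (1, 0, 1, 4)

Grouping the 6 weights by Ā_7-representative: 2 linkage classes.

[[1, 3, 4, 5, 6], [2]]


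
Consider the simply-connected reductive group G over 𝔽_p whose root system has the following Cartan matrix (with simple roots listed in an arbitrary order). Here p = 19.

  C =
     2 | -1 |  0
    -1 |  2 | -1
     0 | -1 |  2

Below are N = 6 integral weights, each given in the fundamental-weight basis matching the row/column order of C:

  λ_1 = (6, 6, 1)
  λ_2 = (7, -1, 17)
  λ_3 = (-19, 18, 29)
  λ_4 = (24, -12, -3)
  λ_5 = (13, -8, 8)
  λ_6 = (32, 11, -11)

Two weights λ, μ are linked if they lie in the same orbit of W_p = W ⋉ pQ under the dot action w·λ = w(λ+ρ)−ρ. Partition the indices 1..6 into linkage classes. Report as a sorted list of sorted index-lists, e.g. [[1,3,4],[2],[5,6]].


Type A_3, rank 3, |W|=24; reorder rows/cols to standard.

Ā_19 reps of the 6 weights (A_3, coords as presented):

    1: (7, 7, 2)
    2: (1, 0, 11)
    3: (1, 0, 11)
    4: (6, 2, 5)
    5: (7, 7, 2)
    6: (7, 7, 2)

The 6 indices split into 3 linkage classes (same alcove rep ⇔ same W_19-dot-orbit):

[[1, 5, 6], [2, 3], [4]]


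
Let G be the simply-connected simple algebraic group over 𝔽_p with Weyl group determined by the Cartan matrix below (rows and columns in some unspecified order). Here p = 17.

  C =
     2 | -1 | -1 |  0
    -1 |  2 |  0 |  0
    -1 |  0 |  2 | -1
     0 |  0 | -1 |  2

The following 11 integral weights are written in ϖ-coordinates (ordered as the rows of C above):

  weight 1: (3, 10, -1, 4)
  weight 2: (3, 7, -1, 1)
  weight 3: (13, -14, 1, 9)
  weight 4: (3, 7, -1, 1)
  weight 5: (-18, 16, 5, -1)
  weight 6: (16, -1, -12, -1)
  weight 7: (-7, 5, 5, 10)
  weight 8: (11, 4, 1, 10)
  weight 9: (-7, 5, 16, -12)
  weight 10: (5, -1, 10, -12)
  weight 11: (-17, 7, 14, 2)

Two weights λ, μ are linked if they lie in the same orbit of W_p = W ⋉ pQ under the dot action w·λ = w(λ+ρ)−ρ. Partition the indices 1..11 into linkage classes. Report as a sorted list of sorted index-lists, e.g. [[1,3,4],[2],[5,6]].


Root system A_4: the 4×4 matrix C matches after relabeling.

Ā_17 reps of the 11 weights (A_4, coords as presented):

  1: (4, 8, 0, 2) · 2: (4, 8, 0, 2) · 3: (1, 4, 2, 1) · 4: (4, 8, 0, 2) · 5: (6, 0, 0, 11) · 6: (6, 0, 0, 11) · 7: (6, 0, 0, 11) · 8: (4, 8, 0, 2) · 9: (6, 0, 0, 11) · 10: (6, 0, 0, 11) · 11: (7, 7, 1, 1)

Partition of {1..11} into 4 W_17-dot-orbits:

[[1, 2, 4, 8], [3], [5, 6, 7, 9, 10], [11]]


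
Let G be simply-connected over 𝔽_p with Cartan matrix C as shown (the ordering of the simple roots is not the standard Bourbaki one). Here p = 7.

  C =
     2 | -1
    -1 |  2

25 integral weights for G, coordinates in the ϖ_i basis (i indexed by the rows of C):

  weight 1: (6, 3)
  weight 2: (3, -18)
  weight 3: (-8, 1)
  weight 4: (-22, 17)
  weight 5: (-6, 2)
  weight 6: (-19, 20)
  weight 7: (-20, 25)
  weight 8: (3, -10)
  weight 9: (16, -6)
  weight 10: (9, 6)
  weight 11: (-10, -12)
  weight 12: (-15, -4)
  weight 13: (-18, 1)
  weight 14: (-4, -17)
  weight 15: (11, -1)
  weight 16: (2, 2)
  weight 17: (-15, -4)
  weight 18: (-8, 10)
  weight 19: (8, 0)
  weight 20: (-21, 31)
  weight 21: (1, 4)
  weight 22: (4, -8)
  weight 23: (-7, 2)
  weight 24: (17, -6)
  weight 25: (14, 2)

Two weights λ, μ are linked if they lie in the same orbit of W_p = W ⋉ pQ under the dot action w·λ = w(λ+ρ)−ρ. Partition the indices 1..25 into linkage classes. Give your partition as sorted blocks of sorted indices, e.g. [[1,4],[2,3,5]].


A_2 Cartan matrix, 2 simple roots permuted; ρ=(1,1).

Folding the 25 weights λ_j+ρ into Ā_7 (reps in the given 2-coord order):

    λ_1+ρ ↦ (3, 0)
    λ_2+ρ ↦ (3, 3)
    λ_3+ρ ↦ (2, 5)
    λ_4+ρ ↦ (3, 0)
    λ_5+ρ ↦ (3, 2)
    λ_6+ρ ↦ (3, 0)
    λ_7+ρ ↦ (2, 5)
    λ_8+ρ ↦ (3, 2)
    λ_9+ρ ↦ (3, 2)
    λ_10+ρ ↦ (3, 0)
    λ_11+ρ ↦ (4, 2)
    λ_12+ρ ↦ (4, 3)
    λ_13+ρ ↦ (4, 2)
    λ_14+ρ ↦ (3, 2)
    λ_15+ρ ↦ (2, 5)
    λ_16+ρ ↦ (3, 3)
    λ_17+ρ ↦ (4, 3)
    λ_18+ρ ↦ (3, 0)
    λ_19+ρ ↦ (4, 2)
    λ_20+ρ ↦ (4, 2)
    λ_21+ρ ↦ (2, 5)
    λ_22+ρ ↦ (2, 5)
    λ_23+ρ ↦ (3, 3)
    λ_24+ρ ↦ (4, 2)
    λ_25+ρ ↦ (3, 3)

Grouping the 25 weights by Ā_7-representative: 6 linkage classes.

[[1, 4, 6, 10, 18], [2, 16, 23, 25], [3, 7, 15, 21, 22], [5, 8, 9, 14], [11, 13, 19, 20, 24], [12, 17]]


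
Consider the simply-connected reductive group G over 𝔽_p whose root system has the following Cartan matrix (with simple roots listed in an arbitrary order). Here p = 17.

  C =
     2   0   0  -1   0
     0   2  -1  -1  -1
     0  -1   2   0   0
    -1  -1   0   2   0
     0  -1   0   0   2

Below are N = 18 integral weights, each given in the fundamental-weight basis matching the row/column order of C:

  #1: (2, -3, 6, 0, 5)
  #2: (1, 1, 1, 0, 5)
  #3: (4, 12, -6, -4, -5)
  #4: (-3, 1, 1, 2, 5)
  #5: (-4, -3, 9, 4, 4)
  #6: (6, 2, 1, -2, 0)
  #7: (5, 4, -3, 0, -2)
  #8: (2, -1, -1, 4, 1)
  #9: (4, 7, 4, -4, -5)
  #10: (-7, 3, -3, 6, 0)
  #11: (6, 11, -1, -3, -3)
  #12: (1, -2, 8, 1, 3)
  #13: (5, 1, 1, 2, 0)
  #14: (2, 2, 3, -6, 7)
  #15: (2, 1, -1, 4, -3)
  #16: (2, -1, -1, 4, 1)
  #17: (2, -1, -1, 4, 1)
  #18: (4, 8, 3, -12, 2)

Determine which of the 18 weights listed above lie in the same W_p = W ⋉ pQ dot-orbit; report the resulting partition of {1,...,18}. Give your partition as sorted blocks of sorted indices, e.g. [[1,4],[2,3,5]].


Type D_5, rank 5, |W|=1920; reorder rows/cols to standard.

Folding the 18 weights λ_j+ρ into Ā_17 (reps in the given 5-coord order):

  λ_1+ρ ↦ (2, 1, 5, 1, 4)
  λ_2+ρ ↦ (2, 2, 2, 1, 6)
  λ_3+ρ ↦ (2, 1, 5, 1, 4)
  λ_4+ρ ↦ (2, 2, 2, 1, 6)
  λ_5+ρ ↦ (2, 1, 8, 1, 3)
  λ_6+ρ ↦ (6, 2, 2, 1, 1)
  λ_7+ρ ↦ (6, 2, 2, 1, 1)
  λ_8+ρ ↦ (3, 0, 0, 5, 2)
  λ_9+ρ ↦ (2, 1, 5, 1, 4)
  λ_10+ρ ↦ (6, 2, 2, 1, 1)
  λ_11+ρ ↦ (3, 0, 0, 5, 2)
  λ_12+ρ ↦ (2, 1, 8, 1, 3)
  λ_13+ρ ↦ (6, 2, 2, 1, 1)
  λ_14+ρ ↦ (2, 2, 2, 1, 6)
  λ_15+ρ ↦ (3, 0, 0, 5, 2)
  λ_16+ρ ↦ (3, 0, 0, 5, 2)
  λ_17+ρ ↦ (3, 0, 0, 5, 2)
  λ_18+ρ ↦ (6, 2, 2, 1, 1)

The 18 indices split into 5 linkage classes (same alcove rep ⇔ same W_17-dot-orbit):

[[1, 3, 9], [2, 4, 14], [5, 12], [6, 7, 10, 13, 18], [8, 11, 15, 16, 17]]


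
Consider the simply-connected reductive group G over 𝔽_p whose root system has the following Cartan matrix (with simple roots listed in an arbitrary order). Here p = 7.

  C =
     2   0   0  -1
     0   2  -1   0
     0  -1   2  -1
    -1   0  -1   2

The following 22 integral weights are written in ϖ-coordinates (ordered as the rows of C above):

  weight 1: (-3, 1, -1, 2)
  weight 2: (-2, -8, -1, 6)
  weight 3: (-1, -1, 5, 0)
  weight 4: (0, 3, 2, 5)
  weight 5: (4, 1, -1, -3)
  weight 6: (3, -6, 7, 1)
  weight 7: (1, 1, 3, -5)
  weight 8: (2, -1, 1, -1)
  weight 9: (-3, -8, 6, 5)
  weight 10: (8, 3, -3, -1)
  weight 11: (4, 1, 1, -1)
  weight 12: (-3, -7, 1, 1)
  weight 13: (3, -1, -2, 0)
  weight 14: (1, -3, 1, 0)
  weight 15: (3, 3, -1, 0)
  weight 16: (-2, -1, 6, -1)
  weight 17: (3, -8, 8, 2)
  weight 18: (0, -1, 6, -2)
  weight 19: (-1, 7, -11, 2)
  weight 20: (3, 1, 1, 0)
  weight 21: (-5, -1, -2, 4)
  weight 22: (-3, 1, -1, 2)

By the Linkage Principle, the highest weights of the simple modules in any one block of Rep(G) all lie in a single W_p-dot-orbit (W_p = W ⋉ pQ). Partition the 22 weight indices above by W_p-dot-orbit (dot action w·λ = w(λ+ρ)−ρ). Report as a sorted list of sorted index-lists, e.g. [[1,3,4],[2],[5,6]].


A_4 Cartan matrix, 4 simple roots permuted; ρ=(1,1,1,1).

Folding the 22 weights λ_j+ρ into Ā_7 (reps in the given 4-coord order):

    1: (2, 2, 0, 1)
    2: (0, 0, 6, 1)
    3: (0, 0, 6, 1)
    4: (4, 1, 0, 0)
    5: (3, 0, 2, 0)
    6: (2, 2, 0, 1)
    7: (2, 2, 0, 2)
    8: (3, 0, 2, 0)
    9: (4, 1, 0, 0)
    10: (3, 0, 2, 0)
    11: (3, 0, 2, 0)
    12: (2, 2, 0, 2)
    13: (4, 1, 0, 0)
    14: (2, 2, 0, 1)
    15: (2, 2, 0, 1)
    16: (0, 0, 6, 1)
    17: (3, 0, 2, 0)
    18: (0, 0, 6, 1)
    19: (4, 1, 0, 0)
    20: (2, 0, 2, 1)
    21: (4, 1, 0, 0)
    22: (2, 2, 0, 1)

6 distinct reps among the 22 weights ⇒ 6 W_7-linkage classes:

[[1, 6, 14, 15, 22], [2, 3, 16, 18], [4, 9, 13, 19, 21], [5, 8, 10, 11, 17], [7, 12], [20]]


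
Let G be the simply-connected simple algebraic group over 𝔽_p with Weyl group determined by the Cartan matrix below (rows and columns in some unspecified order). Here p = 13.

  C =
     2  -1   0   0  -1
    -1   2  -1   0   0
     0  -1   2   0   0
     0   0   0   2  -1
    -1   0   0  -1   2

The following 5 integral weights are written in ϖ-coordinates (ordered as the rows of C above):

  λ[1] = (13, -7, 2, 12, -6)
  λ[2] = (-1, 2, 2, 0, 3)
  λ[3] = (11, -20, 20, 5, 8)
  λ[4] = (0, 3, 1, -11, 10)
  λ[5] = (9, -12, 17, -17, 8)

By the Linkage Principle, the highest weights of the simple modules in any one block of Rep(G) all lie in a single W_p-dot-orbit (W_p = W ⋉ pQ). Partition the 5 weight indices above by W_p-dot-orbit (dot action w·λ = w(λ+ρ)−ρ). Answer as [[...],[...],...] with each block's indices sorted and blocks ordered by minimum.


Dynkin diagram of C (from the 8 off-diagonal −1 entries): A_5.

Each λ_j+ρ reduced to Ā_13; 5-tuples below use C's row order:

  [1] (0, 3, 3, 1, 4) · [2] (0, 3, 3, 1, 4) · [3] (1, 1, 3, 5, 1) · [4] (1, 1, 3, 5, 1) · [5] (0, 3, 3, 1, 4)

The 5 indices split into 2 linkage classes (same alcove rep ⇔ same W_13-dot-orbit):

[[1, 2, 5], [3, 4]]


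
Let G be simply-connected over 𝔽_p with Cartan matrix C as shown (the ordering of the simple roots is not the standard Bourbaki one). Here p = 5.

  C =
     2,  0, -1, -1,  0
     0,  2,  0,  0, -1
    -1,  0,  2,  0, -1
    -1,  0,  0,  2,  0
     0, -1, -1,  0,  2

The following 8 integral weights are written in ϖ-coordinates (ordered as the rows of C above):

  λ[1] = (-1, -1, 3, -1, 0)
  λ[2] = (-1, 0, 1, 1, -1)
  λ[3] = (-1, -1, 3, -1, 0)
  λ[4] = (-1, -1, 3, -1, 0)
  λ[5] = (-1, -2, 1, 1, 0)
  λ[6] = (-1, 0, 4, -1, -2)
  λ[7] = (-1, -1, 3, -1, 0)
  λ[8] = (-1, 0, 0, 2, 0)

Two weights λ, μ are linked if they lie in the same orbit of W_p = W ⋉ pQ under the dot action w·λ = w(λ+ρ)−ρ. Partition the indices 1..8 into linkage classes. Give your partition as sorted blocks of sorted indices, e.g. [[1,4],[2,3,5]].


A_5 Cartan matrix, 5 simple roots permuted; ρ=(1,1,1,1,1).

λ_j+ρ reflected into Ā_5 (⟨·,θ^∨⟩≤5); 5-tuples as given:

  1: (0, 0, 4, 0, 1);  2: (0, 1, 2, 2, 0);  3: (0, 0, 4, 0, 1);  4: (0, 0, 4, 0, 1);  5: (0, 1, 2, 2, 0);  6: (0, 0, 4, 0, 1);  7: (0, 0, 4, 0, 1);  8: (0, 0, 1, 2, 1)

3 distinct reps among the 8 weights ⇒ 3 W_5-linkage classes:

[[1, 3, 4, 6, 7], [2, 5], [8]]


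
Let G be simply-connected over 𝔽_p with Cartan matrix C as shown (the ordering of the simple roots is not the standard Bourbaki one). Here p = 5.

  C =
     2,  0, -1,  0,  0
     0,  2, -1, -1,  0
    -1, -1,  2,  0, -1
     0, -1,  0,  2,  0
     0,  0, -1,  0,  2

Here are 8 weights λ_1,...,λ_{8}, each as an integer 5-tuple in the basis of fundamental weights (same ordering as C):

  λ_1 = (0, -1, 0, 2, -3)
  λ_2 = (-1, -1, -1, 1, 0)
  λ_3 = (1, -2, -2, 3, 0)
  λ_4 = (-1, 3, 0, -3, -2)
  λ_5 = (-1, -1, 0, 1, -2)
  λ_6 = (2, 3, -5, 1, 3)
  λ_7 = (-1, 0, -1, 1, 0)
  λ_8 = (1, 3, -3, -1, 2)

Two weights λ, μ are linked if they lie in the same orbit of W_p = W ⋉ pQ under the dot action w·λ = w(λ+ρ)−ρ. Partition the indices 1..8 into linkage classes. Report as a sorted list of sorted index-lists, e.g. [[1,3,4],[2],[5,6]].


C ↔ D_5 under row/col permutation; |W(D_5)| = 1920.

Folding the 8 weights λ_j+ρ into Ā_5 (reps in the given 5-coord order):

  1: (0, 1, 0, 2, 1) · 2: (0, 0, 0, 2, 1) · 3: (0, 1, 0, 2, 1) · 4: (0, 0, 0, 2, 1) · 5: (0, 0, 0, 2, 1) · 6: (0, 1, 0, 2, 1) · 7: (0, 1, 0, 2, 1) · 8: (0, 0, 0, 2, 1)

These 8 weights hit 2 W_5-dot-orbits; sizes (4, 4):

[[1, 3, 6, 7], [2, 4, 5, 8]]


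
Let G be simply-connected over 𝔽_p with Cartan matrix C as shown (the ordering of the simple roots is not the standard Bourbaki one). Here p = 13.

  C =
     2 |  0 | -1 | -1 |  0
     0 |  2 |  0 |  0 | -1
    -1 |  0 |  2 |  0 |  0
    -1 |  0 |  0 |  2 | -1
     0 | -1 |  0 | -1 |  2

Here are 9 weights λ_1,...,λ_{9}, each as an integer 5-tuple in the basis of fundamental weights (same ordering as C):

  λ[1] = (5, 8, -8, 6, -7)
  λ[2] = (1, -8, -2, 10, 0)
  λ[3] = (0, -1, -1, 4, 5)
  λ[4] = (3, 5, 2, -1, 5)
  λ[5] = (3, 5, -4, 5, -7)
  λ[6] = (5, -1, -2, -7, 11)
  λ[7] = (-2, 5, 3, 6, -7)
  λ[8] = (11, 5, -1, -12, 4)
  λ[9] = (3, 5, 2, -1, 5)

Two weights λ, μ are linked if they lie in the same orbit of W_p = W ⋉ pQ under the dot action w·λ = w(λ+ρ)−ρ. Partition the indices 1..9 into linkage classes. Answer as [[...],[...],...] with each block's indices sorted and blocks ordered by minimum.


A_5 Cartan matrix, 5 simple roots permuted; ρ=(1,1,1,1,1).

λ_j+ρ reflected into Ā_13 (⟨·,θ^∨⟩≤13); 5-tuples as given:

  λ_1 → (1, 0, 3, 0, 6)
  λ_2 → (1, 0, 0, 5, 6)
  λ_3 → (1, 0, 0, 5, 6)
  λ_4 → (1, 0, 3, 0, 6)
  λ_5 → (1, 0, 3, 0, 6)
  λ_6 → (1, 0, 0, 5, 6)
  λ_7 → (1, 0, 3, 0, 6)
  λ_8 → (1, 0, 0, 5, 6)
  λ_9 → (1, 0, 3, 0, 6)

Grouping the 9 weights by Ā_13-representative: 2 linkage classes.

[[1, 4, 5, 7, 9], [2, 3, 6, 8]]


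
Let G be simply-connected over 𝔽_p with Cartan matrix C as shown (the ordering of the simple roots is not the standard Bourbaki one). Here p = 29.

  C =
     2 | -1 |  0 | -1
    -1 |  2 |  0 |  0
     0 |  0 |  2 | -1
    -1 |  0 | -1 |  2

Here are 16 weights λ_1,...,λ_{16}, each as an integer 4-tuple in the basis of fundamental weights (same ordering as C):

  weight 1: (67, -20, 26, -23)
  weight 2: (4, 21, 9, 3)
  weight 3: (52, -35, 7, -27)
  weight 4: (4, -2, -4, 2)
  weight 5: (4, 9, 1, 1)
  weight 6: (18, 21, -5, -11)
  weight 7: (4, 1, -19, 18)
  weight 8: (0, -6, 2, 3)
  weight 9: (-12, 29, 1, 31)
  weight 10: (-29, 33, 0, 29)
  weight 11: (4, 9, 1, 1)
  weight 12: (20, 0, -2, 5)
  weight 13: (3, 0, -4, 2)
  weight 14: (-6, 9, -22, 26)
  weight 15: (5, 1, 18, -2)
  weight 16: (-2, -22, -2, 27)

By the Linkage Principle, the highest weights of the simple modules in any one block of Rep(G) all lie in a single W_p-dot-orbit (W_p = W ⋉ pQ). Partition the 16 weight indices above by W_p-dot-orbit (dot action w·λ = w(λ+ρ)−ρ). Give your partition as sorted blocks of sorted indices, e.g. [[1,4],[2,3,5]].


Cartan matrix: type A_4 (|W|=120); un-permuting the 4 rows.

Folding the 16 weights λ_j+ρ into Ā_29 (reps in the given 4-coord order):

    λ_1 → (5, 10, 2, 2)
    λ_2 → (5, 10, 2, 2)
    λ_3 → (2, 3, 1, 5)
    λ_4 → (4, 1, 3, 0)
    λ_5 → (5, 10, 2, 2)
    λ_6 → (5, 10, 2, 2)
    λ_7 → (5, 2, 18, 1)
    λ_8 → (4, 1, 3, 0)
    λ_9 → (5, 2, 18, 1)
    λ_10 → (21, 1, 1, 5)
    λ_11 → (5, 10, 2, 2)
    λ_12 → (21, 1, 1, 5)
    λ_13 → (4, 1, 3, 0)
    λ_14 → (5, 2, 18, 1)
    λ_15 → (5, 2, 18, 1)
    λ_16 → (21, 1, 1, 5)

Linkage partition of the 16 weights (5 classes, p=29):

[[1, 2, 5, 6, 11], [3], [4, 8, 13], [7, 9, 14, 15], [10, 12, 16]]


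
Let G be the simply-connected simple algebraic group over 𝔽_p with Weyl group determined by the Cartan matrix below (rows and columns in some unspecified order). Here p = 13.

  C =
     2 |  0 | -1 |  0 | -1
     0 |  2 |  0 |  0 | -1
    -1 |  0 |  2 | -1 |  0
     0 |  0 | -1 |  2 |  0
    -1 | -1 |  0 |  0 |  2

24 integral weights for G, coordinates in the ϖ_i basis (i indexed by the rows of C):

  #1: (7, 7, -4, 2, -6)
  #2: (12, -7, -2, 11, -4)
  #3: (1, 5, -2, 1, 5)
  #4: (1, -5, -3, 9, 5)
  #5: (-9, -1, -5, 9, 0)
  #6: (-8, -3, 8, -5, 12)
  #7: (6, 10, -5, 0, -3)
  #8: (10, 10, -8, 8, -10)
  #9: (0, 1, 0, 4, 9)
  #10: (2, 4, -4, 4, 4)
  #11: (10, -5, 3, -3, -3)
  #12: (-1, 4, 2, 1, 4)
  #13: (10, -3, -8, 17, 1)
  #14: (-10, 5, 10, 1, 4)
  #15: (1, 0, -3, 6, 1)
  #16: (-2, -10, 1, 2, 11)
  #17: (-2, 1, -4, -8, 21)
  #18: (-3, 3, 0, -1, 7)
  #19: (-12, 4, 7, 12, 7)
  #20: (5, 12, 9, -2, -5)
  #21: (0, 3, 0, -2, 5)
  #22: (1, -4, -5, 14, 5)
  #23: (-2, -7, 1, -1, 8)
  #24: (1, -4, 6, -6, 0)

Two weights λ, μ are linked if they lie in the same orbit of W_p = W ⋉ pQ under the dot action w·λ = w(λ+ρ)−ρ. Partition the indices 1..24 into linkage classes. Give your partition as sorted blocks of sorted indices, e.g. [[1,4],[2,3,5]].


Root system A_5: the 5×5 matrix C matches after relabeling.

W_13-reps of the 24 weights in Ā_13 (same 5-coord order as C):

  λ_1+ρ ↦ (0, 3, 3, 0, 5)
  λ_2+ρ ↦ (1, 6, 1, 0, 2)
  λ_3+ρ ↦ (1, 4, 0, 1, 6)
  λ_4+ρ ↦ (0, 1, 2, 5, 2)
  λ_5+ρ ↦ (1, 4, 0, 1, 6)
  λ_6+ρ ↦ (5, 0, 2, 0, 4)
  λ_7+ρ ↦ (1, 6, 1, 0, 2)
  λ_8+ρ ↦ (5, 0, 2, 0, 4)
  λ_9+ρ ↦ (1, 4, 0, 1, 6)
  λ_10+ρ ↦ (0, 3, 3, 0, 5)
  λ_11+ρ ↦ (5, 0, 2, 0, 4)
  λ_12+ρ ↦ (0, 3, 3, 0, 5)
  λ_13+ρ ↦ (5, 0, 2, 0, 4)
  λ_14+ρ ↦ (5, 0, 2, 0, 4)
  λ_15+ρ ↦ (0, 1, 2, 5, 2)
  λ_16+ρ ↦ (1, 6, 1, 0, 2)
  λ_17+ρ ↦ (0, 1, 2, 5, 2)
  λ_18+ρ ↦ (1, 4, 0, 1, 6)
  λ_19+ρ ↦ (0, 3, 3, 0, 5)
  λ_20+ρ ↦ (0, 1, 2, 7, 1)
  λ_21+ρ ↦ (1, 4, 0, 1, 6)
  λ_22+ρ ↦ (0, 1, 2, 5, 2)
  λ_23+ρ ↦ (1, 6, 1, 0, 2)
  λ_24+ρ ↦ (0, 1, 2, 5, 2)

Linkage partition of the 24 weights (6 classes, p=13):

[[1, 10, 12, 19], [2, 7, 16, 23], [3, 5, 9, 18, 21], [4, 15, 17, 22, 24], [6, 8, 11, 13, 14], [20]]


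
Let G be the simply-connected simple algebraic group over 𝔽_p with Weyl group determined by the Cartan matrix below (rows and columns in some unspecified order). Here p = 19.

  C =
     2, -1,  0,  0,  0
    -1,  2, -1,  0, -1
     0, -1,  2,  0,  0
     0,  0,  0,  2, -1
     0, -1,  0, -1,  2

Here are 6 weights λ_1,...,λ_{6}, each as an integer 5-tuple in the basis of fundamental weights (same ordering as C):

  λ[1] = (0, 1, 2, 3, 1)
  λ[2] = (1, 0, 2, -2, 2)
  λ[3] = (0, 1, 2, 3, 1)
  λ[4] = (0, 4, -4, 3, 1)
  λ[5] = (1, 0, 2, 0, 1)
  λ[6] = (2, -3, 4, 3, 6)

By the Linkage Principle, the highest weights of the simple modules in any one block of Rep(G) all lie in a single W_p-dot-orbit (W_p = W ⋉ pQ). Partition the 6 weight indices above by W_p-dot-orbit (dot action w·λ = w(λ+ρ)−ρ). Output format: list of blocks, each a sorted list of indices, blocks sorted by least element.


C ↔ D_5 under row/col permutation; |W(D_5)| = 1920.

Folding the 6 weights λ_j+ρ into Ā_19 (reps in the given 5-coord order):

    λ_1 → (1, 2, 3, 4, 2)
    λ_2 → (2, 1, 3, 1, 2)
    λ_3 → (1, 2, 3, 4, 2)
    λ_4 → (1, 2, 3, 4, 2)
    λ_5 → (2, 1, 3, 1, 2)
    λ_6 → (1, 2, 3, 4, 2)

2 distinct reps among the 6 weights ⇒ 2 W_19-linkage classes:

[[1, 3, 4, 6], [2, 5]]


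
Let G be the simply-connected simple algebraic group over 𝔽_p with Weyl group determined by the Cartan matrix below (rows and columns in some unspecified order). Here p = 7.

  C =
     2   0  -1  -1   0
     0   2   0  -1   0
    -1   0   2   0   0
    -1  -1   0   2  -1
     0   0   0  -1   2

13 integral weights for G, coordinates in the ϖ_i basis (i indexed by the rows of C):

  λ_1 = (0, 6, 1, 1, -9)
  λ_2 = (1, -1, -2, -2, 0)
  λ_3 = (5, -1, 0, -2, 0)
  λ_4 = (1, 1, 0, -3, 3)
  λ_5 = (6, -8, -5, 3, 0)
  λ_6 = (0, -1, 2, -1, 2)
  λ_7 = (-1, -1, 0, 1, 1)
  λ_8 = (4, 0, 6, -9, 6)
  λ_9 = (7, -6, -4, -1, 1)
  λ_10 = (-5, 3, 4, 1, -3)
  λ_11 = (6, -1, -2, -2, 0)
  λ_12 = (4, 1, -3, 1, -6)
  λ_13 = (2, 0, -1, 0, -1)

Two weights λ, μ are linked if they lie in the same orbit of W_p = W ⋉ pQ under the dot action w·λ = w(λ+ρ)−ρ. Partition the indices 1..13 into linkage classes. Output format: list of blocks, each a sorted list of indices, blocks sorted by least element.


Root system D_5: the 5×5 matrix C matches after relabeling.

Folding the 13 weights λ_j+ρ into Ā_7 (reps in the given 5-coord order):

  λ_1 → (1, 1, 0, 1, 0) · λ_2 → (0, 1, 1, 0, 0) · λ_3 → (0, 1, 1, 0, 0) · λ_4 → (0, 0, 1, 2, 2) · λ_5 → (0, 0, 1, 2, 2) · λ_6 → (0, 0, 3, 0, 3) · λ_7 → (0, 0, 1, 2, 2) · λ_8 → (0, 0, 1, 2, 2) · λ_9 → (2, 1, 0, 0, 2) · λ_10 → (0, 0, 1, 2, 2) · λ_11 → (0, 1, 1, 0, 0) · λ_12 → (2, 1, 0, 0, 2) · λ_13 → (1, 1, 0, 1, 0)

The 13 indices split into 5 linkage classes (same alcove rep ⇔ same W_7-dot-orbit):

[[1, 13], [2, 3, 11], [4, 5, 7, 8, 10], [6], [9, 12]]


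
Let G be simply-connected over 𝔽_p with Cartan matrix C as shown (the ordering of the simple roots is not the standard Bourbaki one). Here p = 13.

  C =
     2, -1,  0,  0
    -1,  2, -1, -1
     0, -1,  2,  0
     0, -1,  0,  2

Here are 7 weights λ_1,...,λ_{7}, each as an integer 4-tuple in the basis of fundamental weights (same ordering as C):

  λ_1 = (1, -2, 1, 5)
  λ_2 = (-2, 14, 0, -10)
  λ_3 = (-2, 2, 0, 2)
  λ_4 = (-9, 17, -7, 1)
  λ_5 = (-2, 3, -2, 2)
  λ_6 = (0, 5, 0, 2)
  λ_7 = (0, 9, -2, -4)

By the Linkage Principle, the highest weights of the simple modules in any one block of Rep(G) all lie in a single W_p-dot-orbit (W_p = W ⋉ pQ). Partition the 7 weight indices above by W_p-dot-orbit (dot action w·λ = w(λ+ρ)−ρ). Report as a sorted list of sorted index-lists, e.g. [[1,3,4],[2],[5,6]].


Dynkin diagram of C (from the 6 off-diagonal −1 entries): D_4.

Folding the 7 weights λ_j+ρ into Ā_13 (reps in the given 4-coord order):

    λ_1 → (1, 1, 1, 5)
    λ_2 → (1, 1, 1, 5)
    λ_3 → (1, 2, 1, 3)
    λ_4 → (1, 1, 1, 5)
    λ_5 → (1, 2, 1, 3)
    λ_6 → (1, 2, 1, 3)
    λ_7 → (1, 2, 1, 3)

The 7 indices split into 2 linkage classes (same alcove rep ⇔ same W_13-dot-orbit):

[[1, 2, 4], [3, 5, 6, 7]]
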